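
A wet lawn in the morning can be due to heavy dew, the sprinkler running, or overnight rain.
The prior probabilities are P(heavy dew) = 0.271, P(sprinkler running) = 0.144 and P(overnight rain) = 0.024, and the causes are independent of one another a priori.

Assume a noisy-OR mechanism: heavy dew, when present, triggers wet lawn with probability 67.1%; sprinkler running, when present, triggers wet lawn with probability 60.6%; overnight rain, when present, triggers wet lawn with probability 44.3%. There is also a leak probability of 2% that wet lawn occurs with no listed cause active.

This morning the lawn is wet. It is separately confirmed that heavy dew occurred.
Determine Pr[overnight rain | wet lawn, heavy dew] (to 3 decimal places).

Under noisy-OR, P(wet lawn | causes) = 1 − (1−0.02)·∏(1−qᵢ) over the active causes.
Weight on overnight rain=true, given the evidence: 0.016855 + 0.003211 = 0.020066
Denominator P(wet lawn | heavy dew): 0.67758*0.856*0.976 + 0.820412*0.856*0.024 + 0.872967*0.144*0.976 + 0.929242*0.144*0.024 = 0.708844
P(overnight rain | wet lawn, heavy dew) = 0.020066/0.708844 ≈ 0.028

Pr[overnight rain | wet lawn, heavy dew] ≈ 0.028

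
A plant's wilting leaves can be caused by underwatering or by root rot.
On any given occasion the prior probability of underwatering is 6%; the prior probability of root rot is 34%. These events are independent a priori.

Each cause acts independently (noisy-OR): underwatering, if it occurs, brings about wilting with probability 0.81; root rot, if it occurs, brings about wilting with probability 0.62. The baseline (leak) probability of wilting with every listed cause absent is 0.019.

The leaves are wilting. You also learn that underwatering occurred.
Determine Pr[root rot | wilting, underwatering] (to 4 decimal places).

Under noisy-OR, P(wilting | causes) = 1 − (1−0.019)·∏(1−qᵢ) over the active causes.
Sum P(wilting|·) weighted by the priors over both values of root rot:
  P(wilting | underwatering) = 0.81361×0.66 + 0.929172×0.34
        = 0.536983 + 0.315918 = 0.852901
The terms with root rot present sum to 0.315918, so
  P(root rot | wilting, underwatering) = 0.315918 / 0.852901 ≈ 0.3704

Pr[root rot | wilting, underwatering] ≈ 0.3704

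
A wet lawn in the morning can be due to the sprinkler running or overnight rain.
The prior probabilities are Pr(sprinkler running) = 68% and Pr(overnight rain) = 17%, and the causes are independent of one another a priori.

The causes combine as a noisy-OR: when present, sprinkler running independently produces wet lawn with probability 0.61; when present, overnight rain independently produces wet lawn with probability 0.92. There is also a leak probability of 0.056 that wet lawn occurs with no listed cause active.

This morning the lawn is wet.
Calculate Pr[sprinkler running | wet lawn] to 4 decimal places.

Pr[sprinkler running | wet lawn] ≈ 0.8780

Under noisy-OR, P(wet lawn | causes) = 1 − (1−0.056)·∏(1−qᵢ) over the active causes.
Numerator (weight on configurations with sprinkler running): 0.356610 + 0.112195 = 0.468805
Denominator P(wet lawn): 0.056×0.32×0.83 + 0.92448×0.32×0.17 + 0.63184×0.68×0.83 + 0.970547×0.68×0.17 = 0.533971
Posterior = 0.468805 / 0.533971 ≈ 0.8780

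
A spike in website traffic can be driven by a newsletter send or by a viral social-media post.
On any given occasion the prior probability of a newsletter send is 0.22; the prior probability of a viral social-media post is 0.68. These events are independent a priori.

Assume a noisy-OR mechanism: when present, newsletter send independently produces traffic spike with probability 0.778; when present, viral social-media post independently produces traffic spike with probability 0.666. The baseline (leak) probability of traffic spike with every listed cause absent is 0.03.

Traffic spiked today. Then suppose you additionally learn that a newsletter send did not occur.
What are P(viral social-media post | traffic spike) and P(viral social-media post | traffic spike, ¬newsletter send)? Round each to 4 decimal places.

P(viral social-media post | traffic spike) ≈ 0.8880; P(viral social-media post | traffic spike, ¬newsletter send) ≈ 0.9795

Under noisy-OR, P(traffic spike | causes) = 1 − (1−0.03)·∏(1−qᵢ) over the active causes.
Numerator (weight on configurations with viral social-media post): 0.358561 + 0.138840 = 0.497401
Normalizer over all consistent configurations: 0.03*0.78*0.32 + 0.67602*0.78*0.68 + 0.78466*0.22*0.32 + 0.928076*0.22*0.68 = 0.560129
Posterior = 0.497401 / 0.560129 ≈ 0.8880

With the extra evidence:
By total probability over both values of viral social-media post:
  P(traffic spike | ¬newsletter send) = 0.03·0.32 + 0.67602·0.68
        = 0.009600 + 0.459694 = 0.469294
The terms with viral social-media post present sum to 0.459694, so
  P(viral social-media post | traffic spike, ¬newsletter send) = 0.459694 / 0.469294 ≈ 0.9795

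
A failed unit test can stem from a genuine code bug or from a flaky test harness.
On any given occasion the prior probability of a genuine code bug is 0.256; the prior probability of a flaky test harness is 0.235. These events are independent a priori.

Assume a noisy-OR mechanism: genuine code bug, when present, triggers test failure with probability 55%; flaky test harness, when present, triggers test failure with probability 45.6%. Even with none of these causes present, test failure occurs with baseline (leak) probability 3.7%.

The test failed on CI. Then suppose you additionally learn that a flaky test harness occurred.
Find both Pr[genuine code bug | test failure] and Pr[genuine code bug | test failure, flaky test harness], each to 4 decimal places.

Under noisy-OR, P(test failure | causes) = 1 − (1−0.037)·∏(1−qᵢ) over the active causes.
Weight on genuine code bug=true, given the evidence: 0.110973 + 0.045978 = 0.156951
The normalizing constant is 0.037×0.744×0.765 + 0.476128×0.744×0.235 + 0.56665×0.256×0.765 + 0.764258×0.256×0.235 = 0.261256
Posterior = 0.156951 / 0.261256 ≈ 0.6008

Now condition on the additional information:
By total probability over both values of genuine code bug:
  P(test failure | flaky test harness) = 0.476128·0.744 + 0.764258·0.256
        = 0.354239 + 0.195650 = 0.549889
Configurations with genuine code bug contribute 0.195650, so
  P(genuine code bug | test failure, flaky test harness) = 0.195650 / 0.549889 ≈ 0.3558
This is intercausal reasoning (explaining away): once flaky test harness accounts for the test failure, genuine code bug becomes less likely.

Pr[genuine code bug | test failure] ≈ 0.6008; Pr[genuine code bug | test failure, flaky test harness] ≈ 0.3558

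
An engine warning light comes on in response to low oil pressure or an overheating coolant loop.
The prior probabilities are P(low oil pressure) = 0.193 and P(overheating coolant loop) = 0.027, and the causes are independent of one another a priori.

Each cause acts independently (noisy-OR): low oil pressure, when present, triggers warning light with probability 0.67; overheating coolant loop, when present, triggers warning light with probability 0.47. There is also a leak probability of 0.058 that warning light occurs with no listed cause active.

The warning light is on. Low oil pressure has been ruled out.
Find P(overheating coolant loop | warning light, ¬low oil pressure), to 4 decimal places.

Under noisy-OR, P(warning light | causes) = 1 − (1−0.058)·∏(1−qᵢ) over the active causes.
Numerator (weight on configurations with overheating coolant loop): 0.50074*0.027 = 0.013520
The normalizing constant is 0.058*0.973 + 0.50074*0.027 = 0.069954
Posterior = 0.013520 / 0.069954 ≈ 0.1933

P(overheating coolant loop | warning light, ¬low oil pressure) ≈ 0.1933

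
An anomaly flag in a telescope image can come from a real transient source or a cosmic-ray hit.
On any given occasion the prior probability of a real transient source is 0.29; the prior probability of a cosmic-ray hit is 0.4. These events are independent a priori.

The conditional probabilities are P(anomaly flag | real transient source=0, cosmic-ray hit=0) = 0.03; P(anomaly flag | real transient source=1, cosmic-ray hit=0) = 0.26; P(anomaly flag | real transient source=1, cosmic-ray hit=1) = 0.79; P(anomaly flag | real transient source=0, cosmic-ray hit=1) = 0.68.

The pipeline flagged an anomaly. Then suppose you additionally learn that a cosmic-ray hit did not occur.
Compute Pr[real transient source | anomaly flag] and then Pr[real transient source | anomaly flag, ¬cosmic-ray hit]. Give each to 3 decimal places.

Pr[real transient source | anomaly flag] ≈ 0.399; Pr[real transient source | anomaly flag, ¬cosmic-ray hit] ≈ 0.780

P(anomaly flag) = 0.03×0.71×0.6 + 0.68×0.71×0.4 + 0.26×0.29×0.6 + 0.79×0.29×0.4 = 0.012780 + 0.193120 + 0.045240 + 0.091640 = 0.342780
The real transient source-present share is 0.045240 + 0.091640 = 0.136880.
So P(real transient source | anomaly flag) = 0.136880/0.342780 ≈ 0.399.

With the extra evidence:
P(anomaly flag | ¬cosmic-ray hit) = 0.03*0.71 + 0.26*0.29 = 0.021300 + 0.075400 = 0.096700
Restricting to configurations with real transient source present: 0.26*0.29 = 0.075400.
P(real transient source | anomaly flag, ¬cosmic-ray hit) = 0.075400 / 0.096700 ≈ 0.780
With cosmic-ray hit excluded, real transient source must carry more of the explanatory weight for the anomaly flag.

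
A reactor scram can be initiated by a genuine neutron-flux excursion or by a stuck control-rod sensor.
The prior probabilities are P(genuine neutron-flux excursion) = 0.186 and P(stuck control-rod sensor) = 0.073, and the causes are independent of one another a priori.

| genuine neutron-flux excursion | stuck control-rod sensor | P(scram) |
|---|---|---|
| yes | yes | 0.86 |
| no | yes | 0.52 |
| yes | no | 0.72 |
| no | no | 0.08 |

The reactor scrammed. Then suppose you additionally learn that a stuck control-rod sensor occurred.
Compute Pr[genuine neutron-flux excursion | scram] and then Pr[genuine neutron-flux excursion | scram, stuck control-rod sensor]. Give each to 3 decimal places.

Pr[genuine neutron-flux excursion | scram] ≈ 0.598; Pr[genuine neutron-flux excursion | scram, stuck control-rod sensor] ≈ 0.274

Weight on genuine neutron-flux excursion=true, given the evidence: 0.124144 + 0.011677 = 0.135821
Denominator P(scram): 0.08*0.814*0.927 + 0.52*0.814*0.073 + 0.72*0.186*0.927 + 0.86*0.186*0.073 = 0.227086
Posterior = 0.135821 / 0.227086 ≈ 0.598

Now condition on the additional information:
For the numerator, keep only genuine neutron-flux excursion=true terms: 0.86·0.186 = 0.159960
Denominator P(scram | stuck control-rod sensor): 0.52·0.814 + 0.86·0.186 = 0.583240
P(genuine neutron-flux excursion | scram, stuck control-rod sensor) = 0.159960/0.583240 ≈ 0.274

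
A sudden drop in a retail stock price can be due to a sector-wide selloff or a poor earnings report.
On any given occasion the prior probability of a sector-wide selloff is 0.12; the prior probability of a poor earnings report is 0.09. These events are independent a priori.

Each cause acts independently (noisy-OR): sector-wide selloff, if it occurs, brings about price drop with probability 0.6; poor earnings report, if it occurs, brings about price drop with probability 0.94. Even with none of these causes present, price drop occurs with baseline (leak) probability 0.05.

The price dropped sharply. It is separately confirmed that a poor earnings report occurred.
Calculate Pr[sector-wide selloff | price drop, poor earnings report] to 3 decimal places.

Pr[sector-wide selloff | price drop, poor earnings report] ≈ 0.124

Under noisy-OR, P(price drop | causes) = 1 − (1−0.05)·∏(1−qᵢ) over the active causes.
P(price drop | poor earnings report) = 0.943*0.88 + 0.9772*0.12 = 0.829840 + 0.117264 = 0.947104
The sector-wide selloff-present share is 0.9772*0.12 = 0.117264.
Hence the posterior is 0.117264/0.947104 ≈ 0.124.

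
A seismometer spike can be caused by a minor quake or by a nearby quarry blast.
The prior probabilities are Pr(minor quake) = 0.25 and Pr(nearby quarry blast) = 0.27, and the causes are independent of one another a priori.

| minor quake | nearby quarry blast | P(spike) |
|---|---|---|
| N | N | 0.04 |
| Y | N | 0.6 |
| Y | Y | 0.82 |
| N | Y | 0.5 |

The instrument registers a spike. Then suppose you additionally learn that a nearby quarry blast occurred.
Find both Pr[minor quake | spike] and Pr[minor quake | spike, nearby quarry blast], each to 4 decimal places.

Pr[minor quake | spike] ≈ 0.5724; Pr[minor quake | spike, nearby quarry blast] ≈ 0.3534

P(spike) = 0.04·0.75·0.73 + 0.5·0.75·0.27 + 0.6·0.25·0.73 + 0.82·0.25·0.27 = 0.021900 + 0.101250 + 0.109500 + 0.055350 = 0.288000
Of this, 0.164850 comes from 0.109500 + 0.055350 (the minor quake=true cases).
Hence the posterior is 0.164850/0.288000 ≈ 0.5724.

Now also conditioning on nearby quarry blast=true:
P(spike | nearby quarry blast) = 0.5·0.75 + 0.82·0.25 = 0.375000 + 0.205000 = 0.580000
Restricting to configurations with minor quake present: 0.82·0.25 = 0.205000.
Hence the posterior is 0.205000/0.580000 ≈ 0.3534.
— nearby quarry blast explains away the evidence for minor quake.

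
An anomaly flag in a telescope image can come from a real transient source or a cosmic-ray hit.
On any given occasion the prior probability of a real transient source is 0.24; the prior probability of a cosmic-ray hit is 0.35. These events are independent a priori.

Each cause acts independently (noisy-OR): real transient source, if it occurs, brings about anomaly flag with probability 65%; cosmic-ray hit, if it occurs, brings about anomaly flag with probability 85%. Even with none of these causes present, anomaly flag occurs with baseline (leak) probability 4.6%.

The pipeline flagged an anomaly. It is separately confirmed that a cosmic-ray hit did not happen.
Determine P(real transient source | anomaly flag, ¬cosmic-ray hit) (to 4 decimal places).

P(real transient source | anomaly flag, ¬cosmic-ray hit) ≈ 0.8206

Under noisy-OR, P(anomaly flag | causes) = 1 − (1−0.046)·∏(1−qᵢ) over the active causes.
By total probability over both values of real transient source:
  P(anomaly flag | ¬cosmic-ray hit) = 0.046×0.76 + 0.6661×0.24
        = 0.034960 + 0.159864 = 0.194824
Keeping only the real transient source-present terms gives 0.159864, so
  P(real transient source | anomaly flag, ¬cosmic-ray hit) = 0.159864 / 0.194824 ≈ 0.8206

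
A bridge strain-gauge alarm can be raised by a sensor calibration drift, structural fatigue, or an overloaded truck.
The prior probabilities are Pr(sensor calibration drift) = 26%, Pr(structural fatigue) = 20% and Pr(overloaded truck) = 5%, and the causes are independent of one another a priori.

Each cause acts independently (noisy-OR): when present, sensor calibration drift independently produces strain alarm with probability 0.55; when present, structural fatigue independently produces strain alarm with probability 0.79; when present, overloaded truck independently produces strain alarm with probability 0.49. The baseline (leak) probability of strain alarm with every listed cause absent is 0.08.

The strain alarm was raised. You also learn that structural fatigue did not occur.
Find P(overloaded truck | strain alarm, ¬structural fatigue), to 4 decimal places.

P(overloaded truck | strain alarm, ¬structural fatigue) ≈ 0.1295

Under noisy-OR, P(strain alarm | causes) = 1 − (1−0.08)·∏(1−qᵢ) over the active causes.
Weight on overloaded truck=true, given the evidence: 0.019640 + 0.010255 = 0.029895
Normalizer over all consistent configurations: 0.08·0.74·0.95 + 0.5308·0.74·0.05 + 0.586·0.26·0.95 + 0.78886·0.26·0.05 = 0.230877
P(overloaded truck | strain alarm, ¬structural fatigue) = 0.029895/0.230877 ≈ 0.1295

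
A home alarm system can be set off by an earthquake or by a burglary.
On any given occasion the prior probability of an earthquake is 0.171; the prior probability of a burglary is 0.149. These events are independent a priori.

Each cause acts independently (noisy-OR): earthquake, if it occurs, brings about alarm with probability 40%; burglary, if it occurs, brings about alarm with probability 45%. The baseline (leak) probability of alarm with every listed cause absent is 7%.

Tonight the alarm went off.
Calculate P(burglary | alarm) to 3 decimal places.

Under noisy-OR, P(alarm | causes) = 1 − (1−0.07)·∏(1−qᵢ) over the active causes.
P(alarm) = 0.07*0.829*0.851 + 0.4885*0.829*0.149 + 0.442*0.171*0.851 + 0.6931*0.171*0.149 = 0.049384 + 0.060340 + 0.064320 + 0.017659 = 0.191703
The burglary-present share is 0.060340 + 0.017659 = 0.077999.
So P(burglary | alarm) = 0.077999/0.191703 ≈ 0.407.

P(burglary | alarm) ≈ 0.407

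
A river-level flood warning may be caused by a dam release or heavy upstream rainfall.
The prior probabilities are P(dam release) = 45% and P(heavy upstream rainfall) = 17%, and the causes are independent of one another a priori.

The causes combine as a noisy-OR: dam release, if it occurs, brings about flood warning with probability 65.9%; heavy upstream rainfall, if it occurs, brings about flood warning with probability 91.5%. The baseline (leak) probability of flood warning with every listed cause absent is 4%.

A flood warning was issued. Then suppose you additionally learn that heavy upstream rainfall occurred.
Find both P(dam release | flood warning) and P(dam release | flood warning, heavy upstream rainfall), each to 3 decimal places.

P(dam release | flood warning) ≈ 0.758; P(dam release | flood warning, heavy upstream rainfall) ≈ 0.464

Under noisy-OR, P(flood warning | causes) = 1 − (1−0.04)·∏(1−qᵢ) over the active causes.
P(flood warning) = 0.04×0.55×0.83 + 0.9184×0.55×0.17 + 0.67264×0.45×0.83 + 0.972174×0.45×0.17 = 0.018260 + 0.085870 + 0.251231 + 0.074371 = 0.429732
Restricting to configurations with dam release present: 0.251231 + 0.074371 = 0.325602.
Hence the posterior is 0.325602/0.429732 ≈ 0.758.

Now also conditioning on heavy upstream rainfall=true:
Enumerate both values of dam release and weight by the priors:
  P(flood warning | heavy upstream rainfall) = 0.9184×0.55 + 0.972174×0.45
        = 0.505120 + 0.437478 = 0.942598
The terms with dam release present sum to 0.437478, so
  P(dam release | flood warning, heavy upstream rainfall) = 0.437478 / 0.942598 ≈ 0.464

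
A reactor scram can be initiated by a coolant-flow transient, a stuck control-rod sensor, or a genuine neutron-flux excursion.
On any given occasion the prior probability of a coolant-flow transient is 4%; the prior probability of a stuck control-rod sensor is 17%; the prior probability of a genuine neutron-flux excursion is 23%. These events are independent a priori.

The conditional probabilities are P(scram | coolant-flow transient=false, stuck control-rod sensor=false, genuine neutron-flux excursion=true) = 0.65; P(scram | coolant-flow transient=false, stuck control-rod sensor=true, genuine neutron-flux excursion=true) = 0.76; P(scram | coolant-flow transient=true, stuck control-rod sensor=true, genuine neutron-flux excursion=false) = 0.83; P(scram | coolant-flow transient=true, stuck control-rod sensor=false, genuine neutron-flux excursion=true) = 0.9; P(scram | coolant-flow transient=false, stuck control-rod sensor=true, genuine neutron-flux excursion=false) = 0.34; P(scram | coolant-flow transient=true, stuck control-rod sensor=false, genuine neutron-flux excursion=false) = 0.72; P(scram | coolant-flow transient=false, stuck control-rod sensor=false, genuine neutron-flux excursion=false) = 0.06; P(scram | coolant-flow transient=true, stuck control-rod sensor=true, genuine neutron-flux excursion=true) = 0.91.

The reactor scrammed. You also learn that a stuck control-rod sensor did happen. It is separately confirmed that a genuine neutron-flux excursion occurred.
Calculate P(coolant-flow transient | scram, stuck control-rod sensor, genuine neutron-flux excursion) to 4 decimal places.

P(coolant-flow transient | scram, stuck control-rod sensor, genuine neutron-flux excursion) ≈ 0.0475

P(scram | stuck control-rod sensor, genuine neutron-flux excursion) = 0.76×0.96 + 0.91×0.04 = 0.729600 + 0.036400 = 0.766000
The coolant-flow transient-present share is 0.91×0.04 = 0.036400.
So P(coolant-flow transient | scram, stuck control-rod sensor, genuine neutron-flux excursion) = 0.036400/0.766000 ≈ 0.0475.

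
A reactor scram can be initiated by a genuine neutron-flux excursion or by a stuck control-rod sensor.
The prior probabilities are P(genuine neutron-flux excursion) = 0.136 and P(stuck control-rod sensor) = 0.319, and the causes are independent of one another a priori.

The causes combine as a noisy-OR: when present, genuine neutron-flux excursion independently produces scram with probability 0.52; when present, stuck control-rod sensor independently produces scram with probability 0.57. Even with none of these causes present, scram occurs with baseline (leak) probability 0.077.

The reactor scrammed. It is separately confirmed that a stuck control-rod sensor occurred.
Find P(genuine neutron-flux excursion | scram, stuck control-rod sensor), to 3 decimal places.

Under noisy-OR, P(scram | causes) = 1 − (1−0.077)·∏(1−qᵢ) over the active causes.
Weight on genuine neutron-flux excursion=true, given the evidence: 0.809493×0.136 = 0.110091
Normalizer over all consistent configurations: 0.60311×0.864 + 0.809493×0.136 = 0.631178
Posterior = 0.110091 / 0.631178 ≈ 0.174

P(genuine neutron-flux excursion | scram, stuck control-rod sensor) ≈ 0.174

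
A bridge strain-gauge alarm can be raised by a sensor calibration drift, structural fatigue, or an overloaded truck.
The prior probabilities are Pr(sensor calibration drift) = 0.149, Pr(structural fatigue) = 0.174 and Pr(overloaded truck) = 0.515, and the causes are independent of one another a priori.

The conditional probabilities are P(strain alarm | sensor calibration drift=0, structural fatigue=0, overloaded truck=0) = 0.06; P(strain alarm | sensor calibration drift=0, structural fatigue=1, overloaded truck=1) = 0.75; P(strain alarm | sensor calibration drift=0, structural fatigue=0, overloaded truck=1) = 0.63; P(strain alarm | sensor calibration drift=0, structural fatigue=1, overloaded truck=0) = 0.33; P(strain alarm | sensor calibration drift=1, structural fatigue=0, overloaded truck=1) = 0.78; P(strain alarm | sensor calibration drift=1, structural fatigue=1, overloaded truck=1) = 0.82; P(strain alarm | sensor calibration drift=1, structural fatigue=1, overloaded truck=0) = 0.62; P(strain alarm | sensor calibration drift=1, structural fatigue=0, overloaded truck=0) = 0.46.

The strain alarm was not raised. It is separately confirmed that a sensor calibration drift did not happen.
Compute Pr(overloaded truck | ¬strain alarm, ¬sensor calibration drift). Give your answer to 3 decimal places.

Pr(overloaded truck | ¬strain alarm, ¬sensor calibration drift) ≈ 0.293

By total probability over the 4 (structural fatigue, overloaded truck) configurations:
  P(¬strain alarm | ¬sensor calibration drift) = 0.94×0.826×0.485 + 0.37×0.826×0.515 + 0.67×0.174×0.485 + 0.25×0.174×0.515
        = 0.376573 + 0.157394 + 0.056541 + 0.022402 = 0.612910
The terms with overloaded truck present sum to 0.179796, so
  P(overloaded truck | ¬strain alarm, ¬sensor calibration drift) = 0.179796 / 0.612910 ≈ 0.293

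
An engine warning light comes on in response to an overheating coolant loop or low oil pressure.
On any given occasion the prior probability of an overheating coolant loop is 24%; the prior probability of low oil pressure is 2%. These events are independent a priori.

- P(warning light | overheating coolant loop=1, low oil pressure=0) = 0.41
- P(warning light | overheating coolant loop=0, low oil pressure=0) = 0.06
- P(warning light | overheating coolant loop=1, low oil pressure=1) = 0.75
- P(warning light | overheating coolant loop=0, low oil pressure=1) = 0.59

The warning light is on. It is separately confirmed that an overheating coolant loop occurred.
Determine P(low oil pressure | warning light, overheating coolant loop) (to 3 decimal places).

For the numerator, keep only low oil pressure=true terms: 0.75*0.02 = 0.015000
Normalizer over all consistent configurations: 0.41*0.98 + 0.75*0.02 = 0.416800
P(low oil pressure | warning light, overheating coolant loop) = 0.015000/0.416800 ≈ 0.036

P(low oil pressure | warning light, overheating coolant loop) ≈ 0.036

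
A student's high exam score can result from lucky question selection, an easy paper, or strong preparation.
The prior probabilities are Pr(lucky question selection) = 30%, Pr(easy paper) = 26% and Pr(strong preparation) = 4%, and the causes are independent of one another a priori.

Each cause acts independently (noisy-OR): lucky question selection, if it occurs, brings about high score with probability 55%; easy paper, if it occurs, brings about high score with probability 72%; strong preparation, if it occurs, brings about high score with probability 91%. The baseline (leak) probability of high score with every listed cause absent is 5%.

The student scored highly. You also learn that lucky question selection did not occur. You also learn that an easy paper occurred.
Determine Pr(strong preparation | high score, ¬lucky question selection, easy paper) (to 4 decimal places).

Under noisy-OR, P(high score | causes) = 1 − (1−0.05)·∏(1−qᵢ) over the active causes.
P(high score | ¬lucky question selection, easy paper) = 0.734×0.96 + 0.97606×0.04 = 0.704640 + 0.039042 = 0.743682
Of this, 0.039042 comes from 0.97606×0.04 (the strong preparation=true cases).
Hence the posterior is 0.039042/0.743682 ≈ 0.0525.

Pr(strong preparation | high score, ¬lucky question selection, easy paper) ≈ 0.0525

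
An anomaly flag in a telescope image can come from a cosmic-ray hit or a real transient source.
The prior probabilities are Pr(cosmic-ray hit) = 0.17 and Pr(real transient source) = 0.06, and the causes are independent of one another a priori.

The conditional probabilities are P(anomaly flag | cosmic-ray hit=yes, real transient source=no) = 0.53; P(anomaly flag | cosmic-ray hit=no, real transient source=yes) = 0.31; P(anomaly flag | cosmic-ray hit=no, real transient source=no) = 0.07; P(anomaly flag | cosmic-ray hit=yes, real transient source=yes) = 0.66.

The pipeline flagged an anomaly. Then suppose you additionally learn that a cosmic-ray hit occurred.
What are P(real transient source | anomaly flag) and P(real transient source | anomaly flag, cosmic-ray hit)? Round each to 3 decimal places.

Sum P(anomaly flag|·) weighted by the priors over the 4 (cosmic-ray hit, real transient source) configurations:
  P(anomaly flag) = 0.07·0.83·0.94 + 0.31·0.83·0.06 + 0.53·0.17·0.94 + 0.66·0.17·0.06
        = 0.054614 + 0.015438 + 0.084694 + 0.006732 = 0.161478
Keeping only the real transient source-present terms gives 0.022170, so
  P(real transient source | anomaly flag) = 0.022170 / 0.161478 ≈ 0.137

Now also conditioning on cosmic-ray hit=true:
Weight on real transient source=true, given the evidence: 0.66·0.06 = 0.039600
The normalizing constant is 0.53·0.94 + 0.66·0.06 = 0.537800
P(real transient source | anomaly flag, cosmic-ray hit) = 0.039600/0.537800 ≈ 0.074
The drop from 0.137 to 0.074 is the explaining-away (discounting) effect.

P(real transient source | anomaly flag) ≈ 0.137; P(real transient source | anomaly flag, cosmic-ray hit) ≈ 0.074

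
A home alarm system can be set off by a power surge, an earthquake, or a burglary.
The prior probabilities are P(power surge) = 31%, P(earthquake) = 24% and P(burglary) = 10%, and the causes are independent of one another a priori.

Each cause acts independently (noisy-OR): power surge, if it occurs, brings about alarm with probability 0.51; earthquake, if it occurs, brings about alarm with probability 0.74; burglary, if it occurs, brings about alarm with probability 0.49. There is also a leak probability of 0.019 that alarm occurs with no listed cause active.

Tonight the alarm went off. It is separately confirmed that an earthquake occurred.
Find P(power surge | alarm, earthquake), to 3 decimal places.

P(power surge | alarm, earthquake) ≈ 0.343

Under noisy-OR, P(alarm | causes) = 1 − (1−0.019)·∏(1−qᵢ) over the active causes.
Weight on power surge=true, given the evidence: 0.244131 + 0.029024 = 0.273155
The normalizing constant is 0.74494×0.69×0.9 + 0.869919×0.69×0.1 + 0.875021×0.31×0.9 + 0.936261×0.31×0.1 = 0.795787
P(power surge | alarm, earthquake) = 0.273155/0.795787 ≈ 0.343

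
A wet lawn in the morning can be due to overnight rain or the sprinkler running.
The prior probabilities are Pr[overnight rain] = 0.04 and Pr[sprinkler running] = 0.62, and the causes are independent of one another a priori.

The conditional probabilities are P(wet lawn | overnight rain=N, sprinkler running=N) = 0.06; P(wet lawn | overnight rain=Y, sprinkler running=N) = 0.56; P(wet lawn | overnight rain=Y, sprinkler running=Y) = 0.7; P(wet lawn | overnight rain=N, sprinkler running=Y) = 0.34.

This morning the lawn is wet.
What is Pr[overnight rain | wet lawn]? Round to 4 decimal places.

Numerator (weight on configurations with overnight rain): 0.008512 + 0.017360 = 0.025872
The normalizing constant is 0.06*0.96*0.38 + 0.34*0.96*0.62 + 0.56*0.04*0.38 + 0.7*0.04*0.62 = 0.250128
Posterior = 0.025872 / 0.250128 ≈ 0.1034

Pr[overnight rain | wet lawn] ≈ 0.1034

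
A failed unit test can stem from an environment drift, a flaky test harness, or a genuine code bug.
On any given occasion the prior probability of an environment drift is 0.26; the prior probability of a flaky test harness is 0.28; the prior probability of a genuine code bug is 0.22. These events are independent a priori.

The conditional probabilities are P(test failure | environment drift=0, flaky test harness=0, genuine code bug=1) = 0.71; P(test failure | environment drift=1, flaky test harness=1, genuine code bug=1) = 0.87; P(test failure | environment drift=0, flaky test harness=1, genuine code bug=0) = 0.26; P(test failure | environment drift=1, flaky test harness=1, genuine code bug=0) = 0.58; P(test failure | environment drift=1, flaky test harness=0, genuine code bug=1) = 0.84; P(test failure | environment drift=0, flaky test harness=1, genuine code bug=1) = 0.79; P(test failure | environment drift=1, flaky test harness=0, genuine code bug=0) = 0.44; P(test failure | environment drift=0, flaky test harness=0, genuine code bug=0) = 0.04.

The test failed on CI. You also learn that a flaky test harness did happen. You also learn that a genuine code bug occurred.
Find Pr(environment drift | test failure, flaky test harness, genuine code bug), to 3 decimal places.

P(test failure | flaky test harness, genuine code bug) = 0.79·0.74 + 0.87·0.26 = 0.584600 + 0.226200 = 0.810800
Of this, 0.226200 comes from 0.87·0.26 (the environment drift=true cases).
So P(environment drift | test failure, flaky test harness, genuine code bug) = 0.226200/0.810800 ≈ 0.279.

Pr(environment drift | test failure, flaky test harness, genuine code bug) ≈ 0.279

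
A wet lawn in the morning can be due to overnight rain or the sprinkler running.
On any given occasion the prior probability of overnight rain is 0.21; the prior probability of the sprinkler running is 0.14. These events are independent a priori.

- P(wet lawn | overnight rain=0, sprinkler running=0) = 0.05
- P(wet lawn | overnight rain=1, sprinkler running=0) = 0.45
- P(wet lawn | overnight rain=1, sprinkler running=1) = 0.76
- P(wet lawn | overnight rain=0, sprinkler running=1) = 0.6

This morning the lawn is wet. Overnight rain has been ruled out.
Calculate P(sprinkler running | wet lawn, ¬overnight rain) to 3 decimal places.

P(sprinkler running | wet lawn, ¬overnight rain) ≈ 0.661

For the numerator, keep only sprinkler running=true terms: 0.6*0.14 = 0.084000
Denominator P(wet lawn | ¬overnight rain): 0.05*0.86 + 0.6*0.14 = 0.127000
P(sprinkler running | wet lawn, ¬overnight rain) = 0.084000/0.127000 ≈ 0.661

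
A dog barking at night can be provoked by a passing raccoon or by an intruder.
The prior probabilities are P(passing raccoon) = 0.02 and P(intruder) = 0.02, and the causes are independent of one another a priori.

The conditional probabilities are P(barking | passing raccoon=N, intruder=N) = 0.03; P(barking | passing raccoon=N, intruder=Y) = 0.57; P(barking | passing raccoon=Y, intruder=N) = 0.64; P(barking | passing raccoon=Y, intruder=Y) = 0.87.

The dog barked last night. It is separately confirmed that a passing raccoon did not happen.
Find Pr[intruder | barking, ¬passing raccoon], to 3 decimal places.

Pr[intruder | barking, ¬passing raccoon] ≈ 0.279

Sum P(barking|·) weighted by the priors over both values of intruder:
  P(barking | ¬passing raccoon) = 0.03·0.98 + 0.57·0.02
        = 0.029400 + 0.011400 = 0.040800
The terms with intruder present sum to 0.011400, so
  P(intruder | barking, ¬passing raccoon) = 0.011400 / 0.040800 ≈ 0.279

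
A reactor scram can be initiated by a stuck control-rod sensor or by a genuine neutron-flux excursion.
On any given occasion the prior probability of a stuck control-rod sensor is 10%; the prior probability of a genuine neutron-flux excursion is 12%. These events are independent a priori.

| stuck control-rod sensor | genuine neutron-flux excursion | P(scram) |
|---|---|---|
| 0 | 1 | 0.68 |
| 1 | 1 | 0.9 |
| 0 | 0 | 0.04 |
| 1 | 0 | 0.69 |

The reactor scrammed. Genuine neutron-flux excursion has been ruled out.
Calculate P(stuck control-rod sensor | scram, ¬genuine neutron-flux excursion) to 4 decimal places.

Numerator (weight on configurations with stuck control-rod sensor): 0.69*0.1 = 0.069000
Normalizer over all consistent configurations: 0.04*0.9 + 0.69*0.1 = 0.105000
P(stuck control-rod sensor | scram, ¬genuine neutron-flux excursion) = 0.069000/0.105000 ≈ 0.6571

P(stuck control-rod sensor | scram, ¬genuine neutron-flux excursion) ≈ 0.6571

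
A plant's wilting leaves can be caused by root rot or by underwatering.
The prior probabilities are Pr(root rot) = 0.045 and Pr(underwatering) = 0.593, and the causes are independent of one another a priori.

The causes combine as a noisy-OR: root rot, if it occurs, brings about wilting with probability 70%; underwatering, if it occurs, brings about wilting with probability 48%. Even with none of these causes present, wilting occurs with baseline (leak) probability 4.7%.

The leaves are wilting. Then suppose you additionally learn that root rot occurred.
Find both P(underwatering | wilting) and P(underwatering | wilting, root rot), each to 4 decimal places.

Under noisy-OR, P(wilting | causes) = 1 − (1−0.047)·∏(1−qᵢ) over the active causes.
P(wilting) = 0.047*0.955*0.407 + 0.50444*0.955*0.593 + 0.7141*0.045*0.407 + 0.851332*0.045*0.593 = 0.018268 + 0.285672 + 0.013079 + 0.022718 = 0.339737
Of this, 0.308390 comes from 0.285672 + 0.022718 (the underwatering=true cases).
So P(underwatering | wilting) = 0.308390/0.339737 ≈ 0.9077.

Now condition on the additional information:
For the numerator, keep only underwatering=true terms: 0.851332*0.593 = 0.504840
The normalizing constant is 0.7141*0.407 + 0.851332*0.593 = 0.795479
P(underwatering | wilting, root rot) = 0.504840/0.795479 ≈ 0.6346
Conditioning on root rot lowers the posterior on underwatering: the classic explaining-away effect in a common-effect structure.

P(underwatering | wilting) ≈ 0.9077; P(underwatering | wilting, root rot) ≈ 0.6346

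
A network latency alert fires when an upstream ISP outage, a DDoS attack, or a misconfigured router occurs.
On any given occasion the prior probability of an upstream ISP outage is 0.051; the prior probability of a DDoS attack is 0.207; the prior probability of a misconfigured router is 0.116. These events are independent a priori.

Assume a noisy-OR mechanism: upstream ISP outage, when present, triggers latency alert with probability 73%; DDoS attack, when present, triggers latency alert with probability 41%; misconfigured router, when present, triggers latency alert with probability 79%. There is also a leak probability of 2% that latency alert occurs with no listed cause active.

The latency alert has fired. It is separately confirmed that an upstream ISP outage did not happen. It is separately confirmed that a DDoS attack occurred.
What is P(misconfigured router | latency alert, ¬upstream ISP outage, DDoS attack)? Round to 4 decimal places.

Under noisy-OR, P(latency alert | causes) = 1 − (1−0.02)·∏(1−qᵢ) over the active causes.
Numerator (weight on configurations with misconfigured router): 0.878578*0.116 = 0.101915
Normalizer over all consistent configurations: 0.4218*0.884 + 0.878578*0.116 = 0.474786
P(misconfigured router | latency alert, ¬upstream ISP outage, DDoS attack) = 0.101915/0.474786 ≈ 0.2147

P(misconfigured router | latency alert, ¬upstream ISP outage, DDoS attack) ≈ 0.2147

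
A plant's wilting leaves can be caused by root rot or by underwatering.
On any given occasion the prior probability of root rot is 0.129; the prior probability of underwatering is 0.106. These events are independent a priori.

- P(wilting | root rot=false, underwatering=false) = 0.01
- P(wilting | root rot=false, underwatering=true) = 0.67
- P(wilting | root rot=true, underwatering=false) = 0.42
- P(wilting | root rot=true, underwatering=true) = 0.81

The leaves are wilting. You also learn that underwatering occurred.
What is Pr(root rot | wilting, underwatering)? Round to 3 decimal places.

Pr(root rot | wilting, underwatering) ≈ 0.152

P(wilting | underwatering) = 0.67·0.871 + 0.81·0.129 = 0.583570 + 0.104490 = 0.688060
Of this, 0.104490 comes from 0.81·0.129 (the root rot=true cases).
Hence the posterior is 0.104490/0.688060 ≈ 0.152.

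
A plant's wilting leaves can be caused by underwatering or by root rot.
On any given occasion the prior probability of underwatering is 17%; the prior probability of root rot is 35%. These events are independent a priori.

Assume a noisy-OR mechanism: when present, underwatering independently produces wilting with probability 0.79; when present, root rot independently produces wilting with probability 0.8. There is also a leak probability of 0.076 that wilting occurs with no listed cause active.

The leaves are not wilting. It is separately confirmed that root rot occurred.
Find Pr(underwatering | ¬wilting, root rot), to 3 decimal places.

Under noisy-OR, P(wilting | causes) = 1 − (1−0.076)·∏(1−qᵢ) over the active causes.
Sum P(¬wilting|·) weighted by the priors over both values of underwatering:
  P(¬wilting | root rot) = 0.1848×0.83 + 0.038808×0.17
        = 0.153384 + 0.006597 = 0.159981
Configurations with underwatering contribute 0.006597, so
  P(underwatering | ¬wilting, root rot) = 0.006597 / 0.159981 ≈ 0.041

Pr(underwatering | ¬wilting, root rot) ≈ 0.041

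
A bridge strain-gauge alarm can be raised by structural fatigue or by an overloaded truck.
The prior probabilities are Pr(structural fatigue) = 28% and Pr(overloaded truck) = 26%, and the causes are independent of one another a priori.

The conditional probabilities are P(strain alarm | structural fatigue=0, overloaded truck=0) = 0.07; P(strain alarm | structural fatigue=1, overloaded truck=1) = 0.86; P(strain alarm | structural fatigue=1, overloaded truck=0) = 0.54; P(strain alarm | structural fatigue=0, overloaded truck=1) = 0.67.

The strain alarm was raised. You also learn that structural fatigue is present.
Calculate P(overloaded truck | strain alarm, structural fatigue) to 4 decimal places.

Sum P(strain alarm|·) weighted by the priors over both values of overloaded truck:
  P(strain alarm | structural fatigue) = 0.54×0.74 + 0.86×0.26
        = 0.399600 + 0.223600 = 0.623200
Keeping only the overloaded truck-present terms gives 0.223600, so
  P(overloaded truck | strain alarm, structural fatigue) = 0.223600 / 0.623200 ≈ 0.3588

P(overloaded truck | strain alarm, structural fatigue) ≈ 0.3588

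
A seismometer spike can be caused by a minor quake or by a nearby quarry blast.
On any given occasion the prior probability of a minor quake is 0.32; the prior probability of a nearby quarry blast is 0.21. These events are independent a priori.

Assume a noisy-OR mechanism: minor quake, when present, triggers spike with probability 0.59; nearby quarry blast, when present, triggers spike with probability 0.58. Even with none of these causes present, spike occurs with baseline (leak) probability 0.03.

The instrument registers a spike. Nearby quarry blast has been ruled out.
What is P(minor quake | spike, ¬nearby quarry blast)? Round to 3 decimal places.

P(minor quake | spike, ¬nearby quarry blast) ≈ 0.904

Under noisy-OR, P(spike | causes) = 1 − (1−0.03)·∏(1−qᵢ) over the active causes.
P(spike | ¬nearby quarry blast) = 0.03*0.68 + 0.6023*0.32 = 0.020400 + 0.192736 = 0.213136
Restricting to configurations with minor quake present: 0.6023*0.32 = 0.192736.
So P(minor quake | spike, ¬nearby quarry blast) = 0.192736/0.213136 ≈ 0.904.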